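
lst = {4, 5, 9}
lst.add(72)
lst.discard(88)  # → {4, 5, 9, 72}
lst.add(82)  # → {4, 5, 9, 72, 82}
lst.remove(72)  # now {4, 5, 9, 82}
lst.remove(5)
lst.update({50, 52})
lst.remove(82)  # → {4, 9, 50, 52}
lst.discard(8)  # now {4, 9, 50, 52}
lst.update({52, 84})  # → {4, 9, 50, 52, 84}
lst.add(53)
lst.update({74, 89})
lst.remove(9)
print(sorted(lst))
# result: [4, 50, 52, 53, 74, 84, 89]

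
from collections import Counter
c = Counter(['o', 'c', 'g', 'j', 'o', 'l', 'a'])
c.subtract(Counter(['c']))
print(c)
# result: Counter({'o': 2, 'g': 1, 'j': 1, 'l': 1, 'a': 1, 'c': 0})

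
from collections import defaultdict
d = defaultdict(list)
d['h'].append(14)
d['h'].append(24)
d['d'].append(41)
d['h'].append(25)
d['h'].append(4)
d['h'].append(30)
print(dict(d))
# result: {'h': [14, 24, 25, 4, 30], 'd': [41]}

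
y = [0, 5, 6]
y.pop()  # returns 6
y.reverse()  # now [5, 0]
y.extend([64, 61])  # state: [5, 0, 64, 61]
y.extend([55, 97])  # [5, 0, 64, 61, 55, 97]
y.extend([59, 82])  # [5, 0, 64, 61, 55, 97, 59, 82]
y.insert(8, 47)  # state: [5, 0, 64, 61, 55, 97, 59, 82, 47]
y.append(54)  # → [5, 0, 64, 61, 55, 97, 59, 82, 47, 54]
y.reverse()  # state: [54, 47, 82, 59, 97, 55, 61, 64, 0, 5]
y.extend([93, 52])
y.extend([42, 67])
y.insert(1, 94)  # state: [54, 94, 47, 82, 59, 97, 55, 61, 64, 0, 5, 93, 52, 42, 67]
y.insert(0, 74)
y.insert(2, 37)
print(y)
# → [74, 54, 37, 94, 47, 82, 59, 97, 55, 61, 64, 0, 5, 93, 52, 42, 67]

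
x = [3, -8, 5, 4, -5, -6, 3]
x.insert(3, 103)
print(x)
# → [3, -8, 5, 103, 4, -5, -6, 3]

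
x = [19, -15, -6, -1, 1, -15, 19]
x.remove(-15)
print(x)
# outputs [19, -6, -1, 1, -15, 19]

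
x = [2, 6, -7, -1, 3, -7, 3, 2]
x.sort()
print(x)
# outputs [-7, -7, -1, 2, 2, 3, 3, 6]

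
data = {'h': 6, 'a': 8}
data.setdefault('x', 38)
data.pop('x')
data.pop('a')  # 8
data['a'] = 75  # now {'h': 6, 'a': 75}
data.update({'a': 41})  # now {'h': 6, 'a': 41}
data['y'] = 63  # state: {'h': 6, 'a': 41, 'y': 63}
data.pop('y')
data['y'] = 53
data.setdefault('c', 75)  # 75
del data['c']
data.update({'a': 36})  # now {'h': 6, 'a': 36, 'y': 53}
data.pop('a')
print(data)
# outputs {'h': 6, 'y': 53}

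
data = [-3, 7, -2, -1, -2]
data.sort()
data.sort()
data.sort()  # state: [-3, -2, -2, -1, 7]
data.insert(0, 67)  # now [67, -3, -2, -2, -1, 7]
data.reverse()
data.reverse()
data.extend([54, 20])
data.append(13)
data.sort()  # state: [-3, -2, -2, -1, 7, 13, 20, 54, 67]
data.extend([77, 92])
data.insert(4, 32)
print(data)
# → [-3, -2, -2, -1, 32, 7, 13, 20, 54, 67, 77, 92]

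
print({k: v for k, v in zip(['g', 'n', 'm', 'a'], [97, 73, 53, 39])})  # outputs {'g': 97, 'n': 73, 'm': 53, 'a': 39}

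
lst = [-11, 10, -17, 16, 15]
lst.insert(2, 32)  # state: [-11, 10, 32, -17, 16, 15]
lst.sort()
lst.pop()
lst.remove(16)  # [-17, -11, 10, 15]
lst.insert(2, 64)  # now [-17, -11, 64, 10, 15]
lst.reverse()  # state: [15, 10, 64, -11, -17]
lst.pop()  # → -17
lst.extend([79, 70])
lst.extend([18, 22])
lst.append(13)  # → [15, 10, 64, -11, 79, 70, 18, 22, 13]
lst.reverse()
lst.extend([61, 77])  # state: [13, 22, 18, 70, 79, -11, 64, 10, 15, 61, 77]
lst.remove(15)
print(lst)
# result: [13, 22, 18, 70, 79, -11, 64, 10, 61, 77]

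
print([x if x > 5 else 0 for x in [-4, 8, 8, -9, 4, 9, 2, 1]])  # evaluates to [0, 8, 8, 0, 0, 9, 0, 0]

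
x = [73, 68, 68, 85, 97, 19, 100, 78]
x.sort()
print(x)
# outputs [19, 68, 68, 73, 78, 85, 97, 100]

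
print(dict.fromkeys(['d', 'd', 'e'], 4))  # {'d': 4, 'e': 4}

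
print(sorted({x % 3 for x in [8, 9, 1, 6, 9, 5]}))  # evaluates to [0, 1, 2]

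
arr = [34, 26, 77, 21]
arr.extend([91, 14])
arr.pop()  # 14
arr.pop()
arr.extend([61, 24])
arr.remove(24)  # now [34, 26, 77, 21, 61]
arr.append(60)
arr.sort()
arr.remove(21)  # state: [26, 34, 60, 61, 77]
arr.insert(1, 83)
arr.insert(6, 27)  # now [26, 83, 34, 60, 61, 77, 27]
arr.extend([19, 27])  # [26, 83, 34, 60, 61, 77, 27, 19, 27]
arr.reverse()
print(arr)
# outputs [27, 19, 27, 77, 61, 60, 34, 83, 26]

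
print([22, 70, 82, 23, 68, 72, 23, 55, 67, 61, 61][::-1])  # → [61, 61, 67, 55, 23, 72, 68, 23, 82, 70, 22]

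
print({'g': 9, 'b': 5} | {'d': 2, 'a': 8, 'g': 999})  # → {'g': 999, 'b': 5, 'd': 2, 'a': 8}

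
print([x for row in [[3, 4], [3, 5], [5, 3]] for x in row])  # [3, 4, 3, 5, 5, 3]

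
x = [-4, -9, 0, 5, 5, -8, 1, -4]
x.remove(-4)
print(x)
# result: [-9, 0, 5, 5, -8, 1, -4]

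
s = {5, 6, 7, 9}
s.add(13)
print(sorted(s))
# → [5, 6, 7, 9, 13]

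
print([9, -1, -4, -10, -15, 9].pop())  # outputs 9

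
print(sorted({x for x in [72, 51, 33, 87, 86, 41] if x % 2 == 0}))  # [72, 86]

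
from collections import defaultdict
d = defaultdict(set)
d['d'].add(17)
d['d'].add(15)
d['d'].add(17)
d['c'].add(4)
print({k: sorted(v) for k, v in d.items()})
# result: {'d': [15, 17], 'c': [4]}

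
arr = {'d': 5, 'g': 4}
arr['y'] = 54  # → {'d': 5, 'g': 4, 'y': 54}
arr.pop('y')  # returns 54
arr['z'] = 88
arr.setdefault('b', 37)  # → 37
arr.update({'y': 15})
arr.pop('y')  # 15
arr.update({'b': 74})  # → {'d': 5, 'g': 4, 'z': 88, 'b': 74}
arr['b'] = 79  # {'d': 5, 'g': 4, 'z': 88, 'b': 79}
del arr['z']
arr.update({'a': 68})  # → {'d': 5, 'g': 4, 'b': 79, 'a': 68}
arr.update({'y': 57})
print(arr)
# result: {'d': 5, 'g': 4, 'b': 79, 'a': 68, 'y': 57}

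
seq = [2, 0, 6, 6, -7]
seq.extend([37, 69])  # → [2, 0, 6, 6, -7, 37, 69]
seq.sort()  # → [-7, 0, 2, 6, 6, 37, 69]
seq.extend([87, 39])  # [-7, 0, 2, 6, 6, 37, 69, 87, 39]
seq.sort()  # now [-7, 0, 2, 6, 6, 37, 39, 69, 87]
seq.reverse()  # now [87, 69, 39, 37, 6, 6, 2, 0, -7]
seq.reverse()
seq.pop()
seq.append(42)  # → [-7, 0, 2, 6, 6, 37, 39, 69, 42]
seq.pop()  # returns 42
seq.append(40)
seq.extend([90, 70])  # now [-7, 0, 2, 6, 6, 37, 39, 69, 40, 90, 70]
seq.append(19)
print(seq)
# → [-7, 0, 2, 6, 6, 37, 39, 69, 40, 90, 70, 19]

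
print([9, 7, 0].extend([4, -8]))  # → None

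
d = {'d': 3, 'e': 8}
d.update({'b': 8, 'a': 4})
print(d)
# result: {'d': 3, 'e': 8, 'b': 8, 'a': 4}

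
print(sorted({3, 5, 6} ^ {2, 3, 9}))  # [2, 5, 6, 9]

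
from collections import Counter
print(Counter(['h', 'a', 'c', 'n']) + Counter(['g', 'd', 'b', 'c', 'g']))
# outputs Counter({'c': 2, 'g': 2, 'h': 1, 'a': 1, 'n': 1, 'd': 1, 'b': 1})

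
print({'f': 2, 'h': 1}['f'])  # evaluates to 2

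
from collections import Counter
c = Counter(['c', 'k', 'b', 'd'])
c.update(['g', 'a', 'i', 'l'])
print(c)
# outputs Counter({'c': 1, 'k': 1, 'b': 1, 'd': 1, 'g': 1, 'a': 1, 'i': 1, 'l': 1})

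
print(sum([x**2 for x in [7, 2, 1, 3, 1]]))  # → 64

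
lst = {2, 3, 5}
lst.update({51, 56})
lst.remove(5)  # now {2, 3, 51, 56}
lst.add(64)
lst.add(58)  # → {2, 3, 51, 56, 58, 64}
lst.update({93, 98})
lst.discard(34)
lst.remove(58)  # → {2, 3, 51, 56, 64, 93, 98}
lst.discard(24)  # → {2, 3, 51, 56, 64, 93, 98}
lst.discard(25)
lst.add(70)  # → {2, 3, 51, 56, 64, 70, 93, 98}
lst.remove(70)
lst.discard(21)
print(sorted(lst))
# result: [2, 3, 51, 56, 64, 93, 98]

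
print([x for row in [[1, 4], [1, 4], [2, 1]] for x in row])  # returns [1, 4, 1, 4, 2, 1]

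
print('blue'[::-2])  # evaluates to el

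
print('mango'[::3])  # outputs mg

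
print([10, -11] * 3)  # [10, -11, 10, -11, 10, -11]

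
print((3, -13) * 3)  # (3, -13, 3, -13, 3, -13)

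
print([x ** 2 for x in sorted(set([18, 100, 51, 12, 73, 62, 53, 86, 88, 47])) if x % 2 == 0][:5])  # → [144, 324, 3844, 7396, 7744]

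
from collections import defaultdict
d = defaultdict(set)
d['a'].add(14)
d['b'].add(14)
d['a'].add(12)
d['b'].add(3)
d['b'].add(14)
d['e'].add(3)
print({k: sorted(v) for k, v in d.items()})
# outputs {'a': [12, 14], 'b': [3, 14], 'e': [3]}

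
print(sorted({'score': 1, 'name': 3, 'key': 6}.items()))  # [('key', 6), ('name', 3), ('score', 1)]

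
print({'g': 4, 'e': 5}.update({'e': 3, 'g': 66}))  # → None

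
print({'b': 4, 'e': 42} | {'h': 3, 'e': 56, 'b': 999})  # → {'b': 999, 'e': 56, 'h': 3}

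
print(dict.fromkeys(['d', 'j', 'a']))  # {'d': None, 'j': None, 'a': None}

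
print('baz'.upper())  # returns BAZ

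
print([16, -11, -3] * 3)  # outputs [16, -11, -3, 16, -11, -3, 16, -11, -3]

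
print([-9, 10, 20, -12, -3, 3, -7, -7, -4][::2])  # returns [-9, 20, -3, -7, -4]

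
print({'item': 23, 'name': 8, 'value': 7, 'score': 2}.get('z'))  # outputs None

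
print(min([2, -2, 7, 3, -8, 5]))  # -8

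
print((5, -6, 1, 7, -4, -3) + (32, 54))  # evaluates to (5, -6, 1, 7, -4, -3, 32, 54)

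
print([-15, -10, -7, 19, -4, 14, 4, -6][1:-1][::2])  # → [-10, 19, 14]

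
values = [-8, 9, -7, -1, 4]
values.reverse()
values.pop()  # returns -8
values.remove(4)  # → [-1, -7, 9]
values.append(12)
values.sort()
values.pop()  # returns 12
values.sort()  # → [-7, -1, 9]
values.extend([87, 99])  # [-7, -1, 9, 87, 99]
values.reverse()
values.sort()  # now [-7, -1, 9, 87, 99]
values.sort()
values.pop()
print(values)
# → [-7, -1, 9, 87]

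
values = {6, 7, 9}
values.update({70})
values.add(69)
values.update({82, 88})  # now {6, 7, 9, 69, 70, 82, 88}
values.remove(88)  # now {6, 7, 9, 69, 70, 82}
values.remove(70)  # {6, 7, 9, 69, 82}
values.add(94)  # {6, 7, 9, 69, 82, 94}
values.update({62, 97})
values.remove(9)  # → {6, 7, 62, 69, 82, 94, 97}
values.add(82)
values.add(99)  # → {6, 7, 62, 69, 82, 94, 97, 99}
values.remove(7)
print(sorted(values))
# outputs [6, 62, 69, 82, 94, 97, 99]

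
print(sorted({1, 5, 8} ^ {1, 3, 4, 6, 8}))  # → [3, 4, 5, 6]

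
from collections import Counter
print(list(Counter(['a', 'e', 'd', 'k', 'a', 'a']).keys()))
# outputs ['a', 'e', 'd', 'k']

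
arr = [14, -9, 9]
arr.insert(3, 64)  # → [14, -9, 9, 64]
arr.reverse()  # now [64, 9, -9, 14]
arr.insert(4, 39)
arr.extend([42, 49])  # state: [64, 9, -9, 14, 39, 42, 49]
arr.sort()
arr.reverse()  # [64, 49, 42, 39, 14, 9, -9]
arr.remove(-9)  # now [64, 49, 42, 39, 14, 9]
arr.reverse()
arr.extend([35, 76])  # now [9, 14, 39, 42, 49, 64, 35, 76]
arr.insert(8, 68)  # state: [9, 14, 39, 42, 49, 64, 35, 76, 68]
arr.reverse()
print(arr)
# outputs [68, 76, 35, 64, 49, 42, 39, 14, 9]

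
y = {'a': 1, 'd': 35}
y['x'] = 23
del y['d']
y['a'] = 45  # {'a': 45, 'x': 23}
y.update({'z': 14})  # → {'a': 45, 'x': 23, 'z': 14}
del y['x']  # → {'a': 45, 'z': 14}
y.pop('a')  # 45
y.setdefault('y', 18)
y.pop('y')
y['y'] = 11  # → {'z': 14, 'y': 11}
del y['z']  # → {'y': 11}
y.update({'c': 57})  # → {'y': 11, 'c': 57}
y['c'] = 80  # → {'y': 11, 'c': 80}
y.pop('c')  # 80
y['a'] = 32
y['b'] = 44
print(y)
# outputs {'y': 11, 'a': 32, 'b': 44}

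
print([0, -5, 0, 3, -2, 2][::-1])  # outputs [2, -2, 3, 0, -5, 0]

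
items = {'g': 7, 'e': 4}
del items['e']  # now {'g': 7}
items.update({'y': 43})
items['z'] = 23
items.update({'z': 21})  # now {'g': 7, 'y': 43, 'z': 21}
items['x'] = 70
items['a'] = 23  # {'g': 7, 'y': 43, 'z': 21, 'x': 70, 'a': 23}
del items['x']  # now {'g': 7, 'y': 43, 'z': 21, 'a': 23}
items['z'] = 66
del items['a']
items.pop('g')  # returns 7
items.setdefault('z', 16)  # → 66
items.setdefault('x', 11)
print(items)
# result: {'y': 43, 'z': 66, 'x': 11}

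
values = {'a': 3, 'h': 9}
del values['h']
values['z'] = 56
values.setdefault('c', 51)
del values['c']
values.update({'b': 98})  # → {'a': 3, 'z': 56, 'b': 98}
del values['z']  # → {'a': 3, 'b': 98}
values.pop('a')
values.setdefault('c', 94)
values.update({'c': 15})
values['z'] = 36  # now {'b': 98, 'c': 15, 'z': 36}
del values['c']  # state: {'b': 98, 'z': 36}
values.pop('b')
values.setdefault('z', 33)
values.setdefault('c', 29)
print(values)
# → {'z': 36, 'c': 29}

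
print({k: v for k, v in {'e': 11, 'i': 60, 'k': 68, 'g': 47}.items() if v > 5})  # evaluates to {'e': 11, 'i': 60, 'k': 68, 'g': 47}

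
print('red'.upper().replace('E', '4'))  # R4D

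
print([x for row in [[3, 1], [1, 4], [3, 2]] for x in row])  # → [3, 1, 1, 4, 3, 2]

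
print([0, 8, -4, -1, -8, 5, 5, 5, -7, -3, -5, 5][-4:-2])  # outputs [-7, -3]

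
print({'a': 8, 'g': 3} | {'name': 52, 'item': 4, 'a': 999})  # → {'a': 999, 'g': 3, 'name': 52, 'item': 4}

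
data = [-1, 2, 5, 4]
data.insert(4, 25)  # [-1, 2, 5, 4, 25]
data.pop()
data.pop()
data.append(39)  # [-1, 2, 5, 39]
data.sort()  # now [-1, 2, 5, 39]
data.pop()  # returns 39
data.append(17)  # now [-1, 2, 5, 17]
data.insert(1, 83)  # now [-1, 83, 2, 5, 17]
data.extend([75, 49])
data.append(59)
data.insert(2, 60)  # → [-1, 83, 60, 2, 5, 17, 75, 49, 59]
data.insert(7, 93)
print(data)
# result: [-1, 83, 60, 2, 5, 17, 75, 93, 49, 59]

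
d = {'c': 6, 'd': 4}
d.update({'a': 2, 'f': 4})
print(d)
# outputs {'c': 6, 'd': 4, 'a': 2, 'f': 4}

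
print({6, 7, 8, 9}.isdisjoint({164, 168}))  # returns True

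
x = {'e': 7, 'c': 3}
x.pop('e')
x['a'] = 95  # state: {'c': 3, 'a': 95}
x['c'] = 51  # {'c': 51, 'a': 95}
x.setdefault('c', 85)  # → 51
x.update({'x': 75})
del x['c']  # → {'a': 95, 'x': 75}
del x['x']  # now {'a': 95}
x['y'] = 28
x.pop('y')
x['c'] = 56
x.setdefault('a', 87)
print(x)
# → {'a': 95, 'c': 56}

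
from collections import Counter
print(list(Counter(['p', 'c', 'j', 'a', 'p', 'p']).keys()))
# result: ['p', 'c', 'j', 'a']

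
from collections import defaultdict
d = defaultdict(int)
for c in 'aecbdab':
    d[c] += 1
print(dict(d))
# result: {'a': 2, 'e': 1, 'c': 1, 'b': 2, 'd': 1}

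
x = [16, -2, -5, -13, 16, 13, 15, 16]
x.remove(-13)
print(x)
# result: [16, -2, -5, 16, 13, 15, 16]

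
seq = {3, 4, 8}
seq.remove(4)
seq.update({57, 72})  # {3, 8, 57, 72}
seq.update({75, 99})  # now {3, 8, 57, 72, 75, 99}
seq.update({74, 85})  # {3, 8, 57, 72, 74, 75, 85, 99}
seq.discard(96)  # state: {3, 8, 57, 72, 74, 75, 85, 99}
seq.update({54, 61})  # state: {3, 8, 54, 57, 61, 72, 74, 75, 85, 99}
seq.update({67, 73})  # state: {3, 8, 54, 57, 61, 67, 72, 73, 74, 75, 85, 99}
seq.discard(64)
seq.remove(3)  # {8, 54, 57, 61, 67, 72, 73, 74, 75, 85, 99}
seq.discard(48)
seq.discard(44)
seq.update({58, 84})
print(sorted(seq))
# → [8, 54, 57, 58, 61, 67, 72, 73, 74, 75, 84, 85, 99]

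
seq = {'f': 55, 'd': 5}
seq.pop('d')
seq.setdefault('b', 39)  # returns 39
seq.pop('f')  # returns 55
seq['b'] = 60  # {'b': 60}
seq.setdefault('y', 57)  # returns 57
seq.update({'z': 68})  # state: {'b': 60, 'y': 57, 'z': 68}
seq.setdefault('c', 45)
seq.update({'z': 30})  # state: {'b': 60, 'y': 57, 'z': 30, 'c': 45}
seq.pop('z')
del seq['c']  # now {'b': 60, 'y': 57}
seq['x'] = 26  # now {'b': 60, 'y': 57, 'x': 26}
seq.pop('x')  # 26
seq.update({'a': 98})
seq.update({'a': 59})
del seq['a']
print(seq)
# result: {'b': 60, 'y': 57}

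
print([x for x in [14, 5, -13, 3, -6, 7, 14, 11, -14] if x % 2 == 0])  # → [14, -6, 14, -14]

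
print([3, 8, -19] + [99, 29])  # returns [3, 8, -19, 99, 29]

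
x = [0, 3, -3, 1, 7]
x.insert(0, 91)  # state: [91, 0, 3, -3, 1, 7]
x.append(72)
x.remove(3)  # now [91, 0, -3, 1, 7, 72]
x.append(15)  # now [91, 0, -3, 1, 7, 72, 15]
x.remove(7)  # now [91, 0, -3, 1, 72, 15]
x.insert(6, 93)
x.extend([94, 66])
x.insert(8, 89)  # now [91, 0, -3, 1, 72, 15, 93, 94, 89, 66]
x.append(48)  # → [91, 0, -3, 1, 72, 15, 93, 94, 89, 66, 48]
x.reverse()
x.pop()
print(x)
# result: [48, 66, 89, 94, 93, 15, 72, 1, -3, 0]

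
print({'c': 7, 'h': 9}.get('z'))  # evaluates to None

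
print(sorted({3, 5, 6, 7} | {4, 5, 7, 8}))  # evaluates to [3, 4, 5, 6, 7, 8]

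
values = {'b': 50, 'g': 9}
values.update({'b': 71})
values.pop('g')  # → 9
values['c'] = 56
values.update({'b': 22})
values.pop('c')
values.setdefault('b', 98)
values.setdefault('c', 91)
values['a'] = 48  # {'b': 22, 'c': 91, 'a': 48}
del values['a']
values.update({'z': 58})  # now {'b': 22, 'c': 91, 'z': 58}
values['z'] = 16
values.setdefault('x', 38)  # 38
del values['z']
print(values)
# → {'b': 22, 'c': 91, 'x': 38}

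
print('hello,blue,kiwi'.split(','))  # ['hello', 'blue', 'kiwi']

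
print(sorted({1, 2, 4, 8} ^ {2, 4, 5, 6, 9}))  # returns [1, 5, 6, 8, 9]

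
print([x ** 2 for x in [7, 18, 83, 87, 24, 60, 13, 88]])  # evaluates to [49, 324, 6889, 7569, 576, 3600, 169, 7744]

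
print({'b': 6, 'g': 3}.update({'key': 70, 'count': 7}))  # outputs None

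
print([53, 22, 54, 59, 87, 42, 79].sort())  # None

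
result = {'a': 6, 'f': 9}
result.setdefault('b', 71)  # 71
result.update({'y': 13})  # {'a': 6, 'f': 9, 'b': 71, 'y': 13}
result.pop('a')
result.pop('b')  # 71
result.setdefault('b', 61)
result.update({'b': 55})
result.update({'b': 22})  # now {'f': 9, 'y': 13, 'b': 22}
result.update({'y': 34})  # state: {'f': 9, 'y': 34, 'b': 22}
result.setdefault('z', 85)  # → 85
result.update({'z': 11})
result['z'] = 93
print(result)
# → {'f': 9, 'y': 34, 'b': 22, 'z': 93}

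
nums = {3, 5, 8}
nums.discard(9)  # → {3, 5, 8}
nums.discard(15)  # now {3, 5, 8}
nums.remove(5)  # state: {3, 8}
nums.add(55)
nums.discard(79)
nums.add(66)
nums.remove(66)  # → {3, 8, 55}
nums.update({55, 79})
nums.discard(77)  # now {3, 8, 55, 79}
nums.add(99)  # {3, 8, 55, 79, 99}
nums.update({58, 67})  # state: {3, 8, 55, 58, 67, 79, 99}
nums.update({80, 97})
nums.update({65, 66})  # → {3, 8, 55, 58, 65, 66, 67, 79, 80, 97, 99}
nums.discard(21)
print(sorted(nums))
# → [3, 8, 55, 58, 65, 66, 67, 79, 80, 97, 99]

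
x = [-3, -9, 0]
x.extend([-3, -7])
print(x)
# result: [-3, -9, 0, -3, -7]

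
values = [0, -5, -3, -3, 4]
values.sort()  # [-5, -3, -3, 0, 4]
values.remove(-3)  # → [-5, -3, 0, 4]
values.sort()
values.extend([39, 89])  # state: [-5, -3, 0, 4, 39, 89]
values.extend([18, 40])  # [-5, -3, 0, 4, 39, 89, 18, 40]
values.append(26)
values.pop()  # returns 26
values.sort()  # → [-5, -3, 0, 4, 18, 39, 40, 89]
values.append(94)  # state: [-5, -3, 0, 4, 18, 39, 40, 89, 94]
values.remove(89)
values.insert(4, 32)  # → [-5, -3, 0, 4, 32, 18, 39, 40, 94]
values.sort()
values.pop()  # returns 94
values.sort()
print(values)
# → [-5, -3, 0, 4, 18, 32, 39, 40]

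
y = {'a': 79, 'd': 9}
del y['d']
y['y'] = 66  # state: {'a': 79, 'y': 66}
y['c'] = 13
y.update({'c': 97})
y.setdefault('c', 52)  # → 97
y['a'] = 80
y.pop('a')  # 80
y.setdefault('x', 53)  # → 53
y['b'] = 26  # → {'y': 66, 'c': 97, 'x': 53, 'b': 26}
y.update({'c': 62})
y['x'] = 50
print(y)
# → {'y': 66, 'c': 62, 'x': 50, 'b': 26}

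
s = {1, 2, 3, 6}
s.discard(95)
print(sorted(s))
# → [1, 2, 3, 6]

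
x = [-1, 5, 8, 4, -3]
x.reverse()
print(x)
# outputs [-3, 4, 8, 5, -1]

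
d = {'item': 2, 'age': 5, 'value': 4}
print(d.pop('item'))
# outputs 2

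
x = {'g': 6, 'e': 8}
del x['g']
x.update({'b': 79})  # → {'e': 8, 'b': 79}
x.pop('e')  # 8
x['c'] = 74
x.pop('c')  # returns 74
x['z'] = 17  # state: {'b': 79, 'z': 17}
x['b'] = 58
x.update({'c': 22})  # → {'b': 58, 'z': 17, 'c': 22}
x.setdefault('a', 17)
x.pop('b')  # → 58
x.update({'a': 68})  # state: {'z': 17, 'c': 22, 'a': 68}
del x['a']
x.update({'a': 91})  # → {'z': 17, 'c': 22, 'a': 91}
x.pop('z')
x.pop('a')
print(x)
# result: {'c': 22}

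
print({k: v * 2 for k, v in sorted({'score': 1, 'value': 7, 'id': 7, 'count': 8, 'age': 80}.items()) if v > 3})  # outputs {'age': 160, 'count': 16, 'id': 14, 'value': 14}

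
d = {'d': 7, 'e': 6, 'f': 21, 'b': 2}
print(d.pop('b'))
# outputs 2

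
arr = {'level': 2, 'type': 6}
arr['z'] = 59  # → {'level': 2, 'type': 6, 'z': 59}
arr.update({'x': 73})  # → {'level': 2, 'type': 6, 'z': 59, 'x': 73}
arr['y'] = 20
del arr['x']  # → {'level': 2, 'type': 6, 'z': 59, 'y': 20}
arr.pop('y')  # 20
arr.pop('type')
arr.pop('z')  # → 59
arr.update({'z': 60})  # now {'level': 2, 'z': 60}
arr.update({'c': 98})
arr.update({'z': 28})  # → {'level': 2, 'z': 28, 'c': 98}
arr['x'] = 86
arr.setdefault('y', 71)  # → 71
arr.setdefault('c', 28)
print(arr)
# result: {'level': 2, 'z': 28, 'c': 98, 'x': 86, 'y': 71}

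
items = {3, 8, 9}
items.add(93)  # {3, 8, 9, 93}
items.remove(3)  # {8, 9, 93}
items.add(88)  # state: {8, 9, 88, 93}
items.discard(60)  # {8, 9, 88, 93}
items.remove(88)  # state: {8, 9, 93}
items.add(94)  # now {8, 9, 93, 94}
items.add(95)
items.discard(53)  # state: {8, 9, 93, 94, 95}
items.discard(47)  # {8, 9, 93, 94, 95}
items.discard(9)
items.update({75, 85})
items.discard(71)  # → {8, 75, 85, 93, 94, 95}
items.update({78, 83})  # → {8, 75, 78, 83, 85, 93, 94, 95}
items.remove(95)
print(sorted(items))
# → [8, 75, 78, 83, 85, 93, 94]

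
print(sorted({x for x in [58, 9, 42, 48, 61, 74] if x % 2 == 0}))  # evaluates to [42, 48, 58, 74]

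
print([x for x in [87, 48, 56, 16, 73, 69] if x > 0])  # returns [87, 48, 56, 16, 73, 69]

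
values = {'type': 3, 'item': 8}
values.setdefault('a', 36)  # 36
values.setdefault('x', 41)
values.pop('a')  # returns 36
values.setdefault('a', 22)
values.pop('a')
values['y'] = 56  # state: {'type': 3, 'item': 8, 'x': 41, 'y': 56}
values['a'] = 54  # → {'type': 3, 'item': 8, 'x': 41, 'y': 56, 'a': 54}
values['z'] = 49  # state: {'type': 3, 'item': 8, 'x': 41, 'y': 56, 'a': 54, 'z': 49}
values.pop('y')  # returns 56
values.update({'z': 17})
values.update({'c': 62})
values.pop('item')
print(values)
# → {'type': 3, 'x': 41, 'a': 54, 'z': 17, 'c': 62}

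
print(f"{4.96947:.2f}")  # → 4.97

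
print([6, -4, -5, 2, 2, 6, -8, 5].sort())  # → None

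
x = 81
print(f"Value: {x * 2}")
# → Value: 162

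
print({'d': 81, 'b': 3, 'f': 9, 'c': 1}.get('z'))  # None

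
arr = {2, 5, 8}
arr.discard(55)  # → {2, 5, 8}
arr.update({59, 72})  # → {2, 5, 8, 59, 72}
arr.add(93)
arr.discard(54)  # {2, 5, 8, 59, 72, 93}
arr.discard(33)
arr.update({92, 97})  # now {2, 5, 8, 59, 72, 92, 93, 97}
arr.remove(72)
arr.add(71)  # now {2, 5, 8, 59, 71, 92, 93, 97}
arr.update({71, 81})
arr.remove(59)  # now {2, 5, 8, 71, 81, 92, 93, 97}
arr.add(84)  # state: {2, 5, 8, 71, 81, 84, 92, 93, 97}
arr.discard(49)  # {2, 5, 8, 71, 81, 84, 92, 93, 97}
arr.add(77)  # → {2, 5, 8, 71, 77, 81, 84, 92, 93, 97}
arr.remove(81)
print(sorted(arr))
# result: [2, 5, 8, 71, 77, 84, 92, 93, 97]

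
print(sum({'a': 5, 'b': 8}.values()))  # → 13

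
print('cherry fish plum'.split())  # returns ['cherry', 'fish', 'plum']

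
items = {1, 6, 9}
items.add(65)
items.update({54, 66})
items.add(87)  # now {1, 6, 9, 54, 65, 66, 87}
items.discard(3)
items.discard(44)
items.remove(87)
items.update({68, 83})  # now {1, 6, 9, 54, 65, 66, 68, 83}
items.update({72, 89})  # {1, 6, 9, 54, 65, 66, 68, 72, 83, 89}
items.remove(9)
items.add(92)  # {1, 6, 54, 65, 66, 68, 72, 83, 89, 92}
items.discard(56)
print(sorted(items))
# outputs [1, 6, 54, 65, 66, 68, 72, 83, 89, 92]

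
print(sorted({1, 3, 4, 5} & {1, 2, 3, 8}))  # [1, 3]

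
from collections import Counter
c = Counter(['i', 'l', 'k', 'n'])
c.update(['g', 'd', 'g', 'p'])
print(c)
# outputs Counter({'g': 2, 'i': 1, 'l': 1, 'k': 1, 'n': 1, 'd': 1, 'p': 1})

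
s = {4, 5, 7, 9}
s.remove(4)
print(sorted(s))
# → [5, 7, 9]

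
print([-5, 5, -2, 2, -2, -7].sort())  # None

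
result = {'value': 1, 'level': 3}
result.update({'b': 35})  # {'value': 1, 'level': 3, 'b': 35}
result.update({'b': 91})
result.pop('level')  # 3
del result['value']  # {'b': 91}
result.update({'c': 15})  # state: {'b': 91, 'c': 15}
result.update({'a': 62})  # {'b': 91, 'c': 15, 'a': 62}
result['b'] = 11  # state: {'b': 11, 'c': 15, 'a': 62}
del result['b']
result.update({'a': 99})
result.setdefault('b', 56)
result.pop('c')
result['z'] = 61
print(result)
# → {'a': 99, 'b': 56, 'z': 61}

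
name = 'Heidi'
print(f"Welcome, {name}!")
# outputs Welcome, Heidi!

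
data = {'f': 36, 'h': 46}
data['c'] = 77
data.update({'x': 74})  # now {'f': 36, 'h': 46, 'c': 77, 'x': 74}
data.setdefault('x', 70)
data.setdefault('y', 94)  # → 94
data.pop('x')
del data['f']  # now {'h': 46, 'c': 77, 'y': 94}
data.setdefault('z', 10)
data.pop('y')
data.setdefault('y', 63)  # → 63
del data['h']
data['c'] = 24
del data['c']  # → {'z': 10, 'y': 63}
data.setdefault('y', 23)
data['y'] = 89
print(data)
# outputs {'z': 10, 'y': 89}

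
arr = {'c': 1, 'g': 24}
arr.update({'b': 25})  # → {'c': 1, 'g': 24, 'b': 25}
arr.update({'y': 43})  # {'c': 1, 'g': 24, 'b': 25, 'y': 43}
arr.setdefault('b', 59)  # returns 25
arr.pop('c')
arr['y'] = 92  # {'g': 24, 'b': 25, 'y': 92}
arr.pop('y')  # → 92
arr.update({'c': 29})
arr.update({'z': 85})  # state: {'g': 24, 'b': 25, 'c': 29, 'z': 85}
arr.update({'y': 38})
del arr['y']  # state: {'g': 24, 'b': 25, 'c': 29, 'z': 85}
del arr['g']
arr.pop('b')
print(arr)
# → {'c': 29, 'z': 85}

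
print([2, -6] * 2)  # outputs [2, -6, 2, -6]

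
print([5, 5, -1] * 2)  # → [5, 5, -1, 5, 5, -1]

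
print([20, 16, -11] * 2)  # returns [20, 16, -11, 20, 16, -11]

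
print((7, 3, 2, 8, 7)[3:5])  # (8, 7)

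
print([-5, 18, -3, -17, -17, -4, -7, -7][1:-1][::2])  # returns [18, -17, -4]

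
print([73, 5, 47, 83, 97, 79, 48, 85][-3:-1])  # [79, 48]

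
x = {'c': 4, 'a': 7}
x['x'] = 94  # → {'c': 4, 'a': 7, 'x': 94}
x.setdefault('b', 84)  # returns 84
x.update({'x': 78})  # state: {'c': 4, 'a': 7, 'x': 78, 'b': 84}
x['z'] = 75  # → {'c': 4, 'a': 7, 'x': 78, 'b': 84, 'z': 75}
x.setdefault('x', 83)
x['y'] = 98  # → {'c': 4, 'a': 7, 'x': 78, 'b': 84, 'z': 75, 'y': 98}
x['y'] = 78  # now {'c': 4, 'a': 7, 'x': 78, 'b': 84, 'z': 75, 'y': 78}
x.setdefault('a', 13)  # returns 7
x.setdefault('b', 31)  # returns 84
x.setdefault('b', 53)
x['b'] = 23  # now {'c': 4, 'a': 7, 'x': 78, 'b': 23, 'z': 75, 'y': 78}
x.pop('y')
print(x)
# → {'c': 4, 'a': 7, 'x': 78, 'b': 23, 'z': 75}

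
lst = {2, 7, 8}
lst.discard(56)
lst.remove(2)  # {7, 8}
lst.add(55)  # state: {7, 8, 55}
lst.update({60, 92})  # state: {7, 8, 55, 60, 92}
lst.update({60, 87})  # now {7, 8, 55, 60, 87, 92}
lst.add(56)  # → {7, 8, 55, 56, 60, 87, 92}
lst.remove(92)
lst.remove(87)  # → {7, 8, 55, 56, 60}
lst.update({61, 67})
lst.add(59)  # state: {7, 8, 55, 56, 59, 60, 61, 67}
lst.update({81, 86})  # {7, 8, 55, 56, 59, 60, 61, 67, 81, 86}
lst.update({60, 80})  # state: {7, 8, 55, 56, 59, 60, 61, 67, 80, 81, 86}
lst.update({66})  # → {7, 8, 55, 56, 59, 60, 61, 66, 67, 80, 81, 86}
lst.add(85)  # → {7, 8, 55, 56, 59, 60, 61, 66, 67, 80, 81, 85, 86}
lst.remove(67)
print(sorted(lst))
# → [7, 8, 55, 56, 59, 60, 61, 66, 80, 81, 85, 86]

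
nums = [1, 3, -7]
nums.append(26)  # [1, 3, -7, 26]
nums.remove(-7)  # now [1, 3, 26]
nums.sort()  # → [1, 3, 26]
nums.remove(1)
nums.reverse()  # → [26, 3]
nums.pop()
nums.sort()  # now [26]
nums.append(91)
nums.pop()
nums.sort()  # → [26]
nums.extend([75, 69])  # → [26, 75, 69]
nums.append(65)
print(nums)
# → [26, 75, 69, 65]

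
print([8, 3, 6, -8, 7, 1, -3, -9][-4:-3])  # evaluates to [7]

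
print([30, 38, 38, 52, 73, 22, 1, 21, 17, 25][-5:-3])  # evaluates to [22, 1]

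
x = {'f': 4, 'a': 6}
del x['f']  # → {'a': 6}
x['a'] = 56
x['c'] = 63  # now {'a': 56, 'c': 63}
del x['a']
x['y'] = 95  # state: {'c': 63, 'y': 95}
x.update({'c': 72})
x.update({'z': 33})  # {'c': 72, 'y': 95, 'z': 33}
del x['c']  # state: {'y': 95, 'z': 33}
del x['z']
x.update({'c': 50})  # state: {'y': 95, 'c': 50}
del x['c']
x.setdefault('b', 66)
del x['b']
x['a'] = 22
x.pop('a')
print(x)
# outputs {'y': 95}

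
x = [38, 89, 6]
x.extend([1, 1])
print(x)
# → [38, 89, 6, 1, 1]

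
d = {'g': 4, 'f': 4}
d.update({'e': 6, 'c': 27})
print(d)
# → {'g': 4, 'f': 4, 'e': 6, 'c': 27}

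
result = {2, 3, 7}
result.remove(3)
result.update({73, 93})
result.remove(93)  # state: {2, 7, 73}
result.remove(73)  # {2, 7}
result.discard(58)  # {2, 7}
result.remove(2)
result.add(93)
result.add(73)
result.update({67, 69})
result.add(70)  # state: {7, 67, 69, 70, 73, 93}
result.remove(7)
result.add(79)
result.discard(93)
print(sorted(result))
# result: [67, 69, 70, 73, 79]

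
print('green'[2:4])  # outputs ee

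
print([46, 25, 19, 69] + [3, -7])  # [46, 25, 19, 69, 3, -7]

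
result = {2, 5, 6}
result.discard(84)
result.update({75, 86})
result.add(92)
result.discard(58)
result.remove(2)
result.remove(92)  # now {5, 6, 75, 86}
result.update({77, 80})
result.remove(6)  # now {5, 75, 77, 80, 86}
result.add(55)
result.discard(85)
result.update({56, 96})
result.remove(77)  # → {5, 55, 56, 75, 80, 86, 96}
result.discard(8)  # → {5, 55, 56, 75, 80, 86, 96}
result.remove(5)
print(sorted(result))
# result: [55, 56, 75, 80, 86, 96]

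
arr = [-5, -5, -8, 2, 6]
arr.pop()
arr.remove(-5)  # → [-5, -8, 2]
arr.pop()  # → 2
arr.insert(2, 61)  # [-5, -8, 61]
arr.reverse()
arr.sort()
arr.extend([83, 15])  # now [-8, -5, 61, 83, 15]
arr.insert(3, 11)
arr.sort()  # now [-8, -5, 11, 15, 61, 83]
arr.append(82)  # [-8, -5, 11, 15, 61, 83, 82]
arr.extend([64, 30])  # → [-8, -5, 11, 15, 61, 83, 82, 64, 30]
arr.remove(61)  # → [-8, -5, 11, 15, 83, 82, 64, 30]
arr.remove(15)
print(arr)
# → [-8, -5, 11, 83, 82, 64, 30]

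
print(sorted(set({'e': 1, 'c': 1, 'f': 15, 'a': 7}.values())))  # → [1, 7, 15]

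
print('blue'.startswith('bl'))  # True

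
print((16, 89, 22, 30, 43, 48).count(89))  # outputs 1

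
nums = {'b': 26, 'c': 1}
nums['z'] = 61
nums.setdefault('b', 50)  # 26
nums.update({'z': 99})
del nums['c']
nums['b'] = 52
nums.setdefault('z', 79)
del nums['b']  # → {'z': 99}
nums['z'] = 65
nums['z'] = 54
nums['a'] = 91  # {'z': 54, 'a': 91}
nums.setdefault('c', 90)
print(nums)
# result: {'z': 54, 'a': 91, 'c': 90}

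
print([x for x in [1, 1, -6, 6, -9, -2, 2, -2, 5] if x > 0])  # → [1, 1, 6, 2, 5]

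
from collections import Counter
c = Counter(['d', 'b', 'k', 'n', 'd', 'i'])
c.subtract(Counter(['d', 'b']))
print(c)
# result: Counter({'d': 1, 'k': 1, 'n': 1, 'i': 1, 'b': 0})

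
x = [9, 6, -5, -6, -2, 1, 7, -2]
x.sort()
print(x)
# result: [-6, -5, -2, -2, 1, 6, 7, 9]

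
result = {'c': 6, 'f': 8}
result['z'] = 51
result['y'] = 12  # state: {'c': 6, 'f': 8, 'z': 51, 'y': 12}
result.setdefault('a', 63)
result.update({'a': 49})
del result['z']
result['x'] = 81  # {'c': 6, 'f': 8, 'y': 12, 'a': 49, 'x': 81}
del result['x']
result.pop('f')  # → 8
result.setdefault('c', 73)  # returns 6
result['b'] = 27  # {'c': 6, 'y': 12, 'a': 49, 'b': 27}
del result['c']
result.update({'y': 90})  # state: {'y': 90, 'a': 49, 'b': 27}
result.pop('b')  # 27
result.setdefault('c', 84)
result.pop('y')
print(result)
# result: {'a': 49, 'c': 84}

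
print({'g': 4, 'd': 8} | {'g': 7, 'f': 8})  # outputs {'g': 7, 'd': 8, 'f': 8}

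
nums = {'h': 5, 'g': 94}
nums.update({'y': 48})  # {'h': 5, 'g': 94, 'y': 48}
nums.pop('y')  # 48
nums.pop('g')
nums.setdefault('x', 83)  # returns 83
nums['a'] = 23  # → {'h': 5, 'x': 83, 'a': 23}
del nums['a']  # {'h': 5, 'x': 83}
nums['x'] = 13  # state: {'h': 5, 'x': 13}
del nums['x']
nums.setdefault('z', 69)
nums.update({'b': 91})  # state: {'h': 5, 'z': 69, 'b': 91}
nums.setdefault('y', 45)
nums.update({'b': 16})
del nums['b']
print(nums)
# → {'h': 5, 'z': 69, 'y': 45}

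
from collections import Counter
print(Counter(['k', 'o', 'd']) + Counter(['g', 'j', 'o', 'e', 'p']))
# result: Counter({'o': 2, 'k': 1, 'd': 1, 'g': 1, 'j': 1, 'e': 1, 'p': 1})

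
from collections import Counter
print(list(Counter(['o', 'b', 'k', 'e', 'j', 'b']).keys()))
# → ['o', 'b', 'k', 'e', 'j']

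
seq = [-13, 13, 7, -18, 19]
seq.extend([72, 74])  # [-13, 13, 7, -18, 19, 72, 74]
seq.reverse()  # [74, 72, 19, -18, 7, 13, -13]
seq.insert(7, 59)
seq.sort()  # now [-18, -13, 7, 13, 19, 59, 72, 74]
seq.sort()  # [-18, -13, 7, 13, 19, 59, 72, 74]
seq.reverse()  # [74, 72, 59, 19, 13, 7, -13, -18]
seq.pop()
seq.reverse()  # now [-13, 7, 13, 19, 59, 72, 74]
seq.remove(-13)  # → [7, 13, 19, 59, 72, 74]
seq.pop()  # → 74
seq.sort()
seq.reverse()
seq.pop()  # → 7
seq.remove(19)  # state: [72, 59, 13]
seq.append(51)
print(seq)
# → [72, 59, 13, 51]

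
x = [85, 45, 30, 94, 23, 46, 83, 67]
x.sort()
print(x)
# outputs [23, 30, 45, 46, 67, 83, 85, 94]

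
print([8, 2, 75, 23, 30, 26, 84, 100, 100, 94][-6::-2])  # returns [30, 75, 8]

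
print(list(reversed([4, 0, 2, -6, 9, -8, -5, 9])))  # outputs [9, -5, -8, 9, -6, 2, 0, 4]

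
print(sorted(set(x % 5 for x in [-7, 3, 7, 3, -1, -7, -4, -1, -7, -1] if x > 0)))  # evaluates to [2, 3]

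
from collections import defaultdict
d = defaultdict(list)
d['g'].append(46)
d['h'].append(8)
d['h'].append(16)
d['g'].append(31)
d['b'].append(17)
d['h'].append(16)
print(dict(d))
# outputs {'g': [46, 31], 'h': [8, 16, 16], 'b': [17]}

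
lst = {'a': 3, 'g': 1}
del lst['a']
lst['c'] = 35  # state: {'g': 1, 'c': 35}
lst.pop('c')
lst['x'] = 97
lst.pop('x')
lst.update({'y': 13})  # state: {'g': 1, 'y': 13}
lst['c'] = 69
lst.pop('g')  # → 1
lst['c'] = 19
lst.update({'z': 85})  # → {'y': 13, 'c': 19, 'z': 85}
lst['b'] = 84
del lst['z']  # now {'y': 13, 'c': 19, 'b': 84}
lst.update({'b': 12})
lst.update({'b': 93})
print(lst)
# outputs {'y': 13, 'c': 19, 'b': 93}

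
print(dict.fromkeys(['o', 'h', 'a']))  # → {'o': None, 'h': None, 'a': None}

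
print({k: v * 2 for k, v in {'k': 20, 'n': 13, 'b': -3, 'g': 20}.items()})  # {'k': 40, 'n': 26, 'b': -6, 'g': 40}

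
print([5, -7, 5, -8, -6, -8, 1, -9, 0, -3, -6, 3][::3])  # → [5, -8, 1, -3]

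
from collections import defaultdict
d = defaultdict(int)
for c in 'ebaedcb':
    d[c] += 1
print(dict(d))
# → {'e': 2, 'b': 2, 'a': 1, 'd': 1, 'c': 1}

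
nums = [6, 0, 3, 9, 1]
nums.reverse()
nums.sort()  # [0, 1, 3, 6, 9]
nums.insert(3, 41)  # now [0, 1, 3, 41, 6, 9]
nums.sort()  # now [0, 1, 3, 6, 9, 41]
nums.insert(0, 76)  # [76, 0, 1, 3, 6, 9, 41]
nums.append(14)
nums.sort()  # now [0, 1, 3, 6, 9, 14, 41, 76]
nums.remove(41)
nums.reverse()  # [76, 14, 9, 6, 3, 1, 0]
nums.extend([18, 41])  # [76, 14, 9, 6, 3, 1, 0, 18, 41]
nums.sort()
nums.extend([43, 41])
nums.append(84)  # [0, 1, 3, 6, 9, 14, 18, 41, 76, 43, 41, 84]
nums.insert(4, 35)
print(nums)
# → [0, 1, 3, 6, 35, 9, 14, 18, 41, 76, 43, 41, 84]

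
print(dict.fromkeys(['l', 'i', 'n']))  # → {'l': None, 'i': None, 'n': None}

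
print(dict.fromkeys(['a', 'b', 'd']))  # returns {'a': None, 'b': None, 'd': None}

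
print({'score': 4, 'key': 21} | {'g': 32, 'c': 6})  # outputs {'score': 4, 'key': 21, 'g': 32, 'c': 6}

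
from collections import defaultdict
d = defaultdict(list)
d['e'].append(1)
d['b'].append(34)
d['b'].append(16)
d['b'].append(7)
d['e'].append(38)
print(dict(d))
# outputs {'e': [1, 38], 'b': [34, 16, 7]}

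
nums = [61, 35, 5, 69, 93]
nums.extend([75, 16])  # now [61, 35, 5, 69, 93, 75, 16]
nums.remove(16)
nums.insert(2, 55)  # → [61, 35, 55, 5, 69, 93, 75]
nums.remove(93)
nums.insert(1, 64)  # [61, 64, 35, 55, 5, 69, 75]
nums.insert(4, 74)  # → [61, 64, 35, 55, 74, 5, 69, 75]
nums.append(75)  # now [61, 64, 35, 55, 74, 5, 69, 75, 75]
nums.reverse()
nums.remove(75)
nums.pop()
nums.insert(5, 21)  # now [75, 69, 5, 74, 55, 21, 35, 64]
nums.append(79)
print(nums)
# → [75, 69, 5, 74, 55, 21, 35, 64, 79]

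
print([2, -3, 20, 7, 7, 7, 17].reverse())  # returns None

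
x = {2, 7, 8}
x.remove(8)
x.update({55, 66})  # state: {2, 7, 55, 66}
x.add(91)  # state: {2, 7, 55, 66, 91}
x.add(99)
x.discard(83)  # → {2, 7, 55, 66, 91, 99}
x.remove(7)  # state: {2, 55, 66, 91, 99}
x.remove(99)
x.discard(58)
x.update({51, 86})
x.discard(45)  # {2, 51, 55, 66, 86, 91}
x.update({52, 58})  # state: {2, 51, 52, 55, 58, 66, 86, 91}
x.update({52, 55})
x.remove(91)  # {2, 51, 52, 55, 58, 66, 86}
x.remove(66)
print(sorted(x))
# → [2, 51, 52, 55, 58, 86]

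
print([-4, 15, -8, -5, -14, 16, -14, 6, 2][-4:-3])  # [16]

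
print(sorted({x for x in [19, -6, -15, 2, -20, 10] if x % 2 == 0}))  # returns [-20, -6, 2, 10]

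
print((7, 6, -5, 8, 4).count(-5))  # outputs 1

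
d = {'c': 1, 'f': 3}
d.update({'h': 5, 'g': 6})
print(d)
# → {'c': 1, 'f': 3, 'h': 5, 'g': 6}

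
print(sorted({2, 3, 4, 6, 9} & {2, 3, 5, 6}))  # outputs [2, 3, 6]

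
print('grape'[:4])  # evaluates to grap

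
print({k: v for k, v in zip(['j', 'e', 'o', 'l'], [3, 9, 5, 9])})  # {'j': 3, 'e': 9, 'o': 5, 'l': 9}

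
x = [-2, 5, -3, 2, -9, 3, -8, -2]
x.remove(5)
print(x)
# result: [-2, -3, 2, -9, 3, -8, -2]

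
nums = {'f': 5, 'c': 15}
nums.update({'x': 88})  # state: {'f': 5, 'c': 15, 'x': 88}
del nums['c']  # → {'f': 5, 'x': 88}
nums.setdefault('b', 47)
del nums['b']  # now {'f': 5, 'x': 88}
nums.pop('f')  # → 5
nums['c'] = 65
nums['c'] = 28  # {'x': 88, 'c': 28}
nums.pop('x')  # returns 88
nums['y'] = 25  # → {'c': 28, 'y': 25}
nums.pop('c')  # 28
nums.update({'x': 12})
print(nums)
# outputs {'y': 25, 'x': 12}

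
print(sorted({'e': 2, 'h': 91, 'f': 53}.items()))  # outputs [('e', 2), ('f', 53), ('h', 91)]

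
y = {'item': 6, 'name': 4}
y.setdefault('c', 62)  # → 62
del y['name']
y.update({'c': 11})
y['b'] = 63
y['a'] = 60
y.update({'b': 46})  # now {'item': 6, 'c': 11, 'b': 46, 'a': 60}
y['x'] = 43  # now {'item': 6, 'c': 11, 'b': 46, 'a': 60, 'x': 43}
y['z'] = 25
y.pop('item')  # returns 6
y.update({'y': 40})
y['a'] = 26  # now {'c': 11, 'b': 46, 'a': 26, 'x': 43, 'z': 25, 'y': 40}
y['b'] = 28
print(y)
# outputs {'c': 11, 'b': 28, 'a': 26, 'x': 43, 'z': 25, 'y': 40}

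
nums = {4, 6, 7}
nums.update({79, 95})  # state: {4, 6, 7, 79, 95}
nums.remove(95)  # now {4, 6, 7, 79}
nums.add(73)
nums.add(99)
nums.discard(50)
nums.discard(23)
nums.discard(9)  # {4, 6, 7, 73, 79, 99}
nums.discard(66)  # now {4, 6, 7, 73, 79, 99}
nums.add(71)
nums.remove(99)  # {4, 6, 7, 71, 73, 79}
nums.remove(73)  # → {4, 6, 7, 71, 79}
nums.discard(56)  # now {4, 6, 7, 71, 79}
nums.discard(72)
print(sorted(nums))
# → [4, 6, 7, 71, 79]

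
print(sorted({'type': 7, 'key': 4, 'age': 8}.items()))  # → [('age', 8), ('key', 4), ('type', 7)]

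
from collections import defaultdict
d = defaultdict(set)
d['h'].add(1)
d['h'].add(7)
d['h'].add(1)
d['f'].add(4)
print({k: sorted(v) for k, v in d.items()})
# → {'h': [1, 7], 'f': [4]}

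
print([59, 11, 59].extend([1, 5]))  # None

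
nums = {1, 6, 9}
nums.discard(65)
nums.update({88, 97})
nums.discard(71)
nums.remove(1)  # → {6, 9, 88, 97}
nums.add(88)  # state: {6, 9, 88, 97}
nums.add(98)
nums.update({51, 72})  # {6, 9, 51, 72, 88, 97, 98}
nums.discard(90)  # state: {6, 9, 51, 72, 88, 97, 98}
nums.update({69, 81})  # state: {6, 9, 51, 69, 72, 81, 88, 97, 98}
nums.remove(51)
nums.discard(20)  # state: {6, 9, 69, 72, 81, 88, 97, 98}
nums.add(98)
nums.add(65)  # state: {6, 9, 65, 69, 72, 81, 88, 97, 98}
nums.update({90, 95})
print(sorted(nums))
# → [6, 9, 65, 69, 72, 81, 88, 90, 95, 97, 98]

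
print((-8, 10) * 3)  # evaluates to (-8, 10, -8, 10, -8, 10)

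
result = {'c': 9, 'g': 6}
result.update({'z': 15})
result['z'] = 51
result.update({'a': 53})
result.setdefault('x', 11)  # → 11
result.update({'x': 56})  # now {'c': 9, 'g': 6, 'z': 51, 'a': 53, 'x': 56}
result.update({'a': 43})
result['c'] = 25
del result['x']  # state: {'c': 25, 'g': 6, 'z': 51, 'a': 43}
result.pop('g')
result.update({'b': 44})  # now {'c': 25, 'z': 51, 'a': 43, 'b': 44}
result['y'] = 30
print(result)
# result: {'c': 25, 'z': 51, 'a': 43, 'b': 44, 'y': 30}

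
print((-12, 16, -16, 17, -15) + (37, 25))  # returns (-12, 16, -16, 17, -15, 37, 25)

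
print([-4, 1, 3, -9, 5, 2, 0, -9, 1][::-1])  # [1, -9, 0, 2, 5, -9, 3, 1, -4]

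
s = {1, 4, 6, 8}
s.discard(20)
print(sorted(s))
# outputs [1, 4, 6, 8]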